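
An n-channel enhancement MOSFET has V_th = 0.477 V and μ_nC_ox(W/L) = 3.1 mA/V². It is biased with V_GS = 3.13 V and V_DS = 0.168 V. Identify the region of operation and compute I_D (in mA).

Triode; I_D = 1.34 mA

V_ov = V_GS − V_th = 3.13 − 0.477 = 2.65 V.
Since V_DS = 0.168 V < V_ov = 2.65 V, the device is in the triode region.
I_D = k_n [V_ov · V_DS − ½ V_DS²] = 3.1 × [2.65 × 0.168 − 0.5 × 0.168²] = 1.34 mA.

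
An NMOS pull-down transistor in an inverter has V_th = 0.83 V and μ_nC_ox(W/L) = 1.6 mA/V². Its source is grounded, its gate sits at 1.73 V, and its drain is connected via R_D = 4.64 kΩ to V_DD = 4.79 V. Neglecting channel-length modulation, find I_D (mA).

V_GS = V_G = 1.73 V, so V_ov = 1.73 − 0.83 = 0.9 V.
Assume saturation: I_D = ½ k_n V_ov² = 0.5 × 1.6 × 0.9² = 0.648 mA, giving V_DS = V_DD − I_D R_D = 4.79 − 0.648 × 4.64 = 1.78 V.
V_DS = 1.78 V ≥ V_ov = 0.9 V, confirming saturation.

I_D = 0.648 mA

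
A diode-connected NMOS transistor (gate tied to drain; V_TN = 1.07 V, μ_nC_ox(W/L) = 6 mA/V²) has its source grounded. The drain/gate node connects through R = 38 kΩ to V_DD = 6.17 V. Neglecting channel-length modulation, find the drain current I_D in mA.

I_D = 0.129 mA

With gate tied to drain, V_GS = V_DS ≥ V_GS − V_TN, so the device is in saturation.
KCL at the drain: ½ k_n (V_GS − V_TN)² = (V_DD − V_GS)/R.
Let x = V_GS − 1.07. Then 114 x² + x − 5.1 = 0, giving x = 0.207 V (positive root), so V_GS = 1.28 V.
I_D = (V_DD − V_GS)/R = (6.17 − 1.28) / 38 = 0.129 mA.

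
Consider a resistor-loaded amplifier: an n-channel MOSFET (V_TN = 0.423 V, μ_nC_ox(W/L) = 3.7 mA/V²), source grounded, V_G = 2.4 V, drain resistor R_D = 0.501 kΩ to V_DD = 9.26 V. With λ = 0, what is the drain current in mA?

V_GS = V_G = 2.4 V, so V_ov = 2.4 − 0.423 = 1.98 V.
Assume saturation: I_D = ½ k_n V_ov² = 0.5 × 3.7 × 1.98² = 7.23 mA, giving V_DS = V_DD − I_D R_D = 9.26 − 7.23 × 0.501 = 5.64 V.
V_DS = 5.64 V ≥ V_ov = 1.98 V, confirming saturation.

I_D = 7.23 mA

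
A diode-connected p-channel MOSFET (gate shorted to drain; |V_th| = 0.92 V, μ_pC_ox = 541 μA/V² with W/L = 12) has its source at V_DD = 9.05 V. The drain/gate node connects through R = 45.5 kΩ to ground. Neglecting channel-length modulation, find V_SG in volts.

With gate tied to drain, V_SG = V_SD ≥ V_SG − |V_th|, so the device is in saturation.
k_p = μ_pC_ox · (W/L) = 6.492 mA/V².
KCL at the drain: ½ k_p (V_SG − |V_th|)² = (V_DD − V_SG)/R.
Let x = V_SG − 0.92. Then 148 x² + x − 8.13 = 0, giving x = 0.231 V (positive root), so V_SG = 1.15 V.
I_D = (V_DD − V_SG)/R = (9.05 − 1.15) / 45.5 = 0.174 mA.

V_SG = 1.15 V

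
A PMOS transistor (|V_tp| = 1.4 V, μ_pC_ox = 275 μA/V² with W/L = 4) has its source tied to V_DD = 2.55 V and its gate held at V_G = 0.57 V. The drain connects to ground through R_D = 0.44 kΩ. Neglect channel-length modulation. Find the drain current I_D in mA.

I_D = 0.185 mA

V_SG = V_DD − V_G = 2.55 − 0.57 = 1.98 V, so V_ov = 1.98 − 1.4 = 0.58 V.
k_p = μ_pC_ox · (W/L) = 1.1 mA/V².
Assume saturation: I_D = ½ k_p V_ov² = 0.5 × 1.1 × 0.58² = 0.185 mA, giving V_SD = V_DD − I_D R_D = 2.55 − 0.185 × 0.44 = 2.47 V.
V_SD = 2.47 V ≥ V_ov = 0.58 V, confirming saturation.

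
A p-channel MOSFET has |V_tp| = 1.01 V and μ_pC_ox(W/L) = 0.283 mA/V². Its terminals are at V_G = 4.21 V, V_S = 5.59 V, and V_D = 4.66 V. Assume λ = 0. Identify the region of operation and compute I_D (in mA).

Saturation; I_D = 0.0194 mA

V_SG = V_S − V_G = 5.59 − 4.21 = 1.38 V; V_SD = V_S − V_D = 5.59 − 4.66 = 0.93 V.
V_ov = V_SG − |V_tp| = 1.38 − 1.01 = 0.37 V.
Since V_SD = 0.93 V ≥ V_ov = 0.37 V, the device is in saturation.
I_D = ½ k_p V_ov² = 0.5 × 0.283 × 0.37² = 0.0194 mA.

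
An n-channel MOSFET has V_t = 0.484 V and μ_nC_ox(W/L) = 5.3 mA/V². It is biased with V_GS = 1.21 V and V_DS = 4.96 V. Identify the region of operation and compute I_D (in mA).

Saturation; I_D = 1.40 mA

V_ov = V_GS − V_t = 1.21 − 0.484 = 0.726 V.
Since V_DS = 4.96 V ≥ V_ov = 0.726 V, the device is in saturation.
I_D = ½ k_n V_ov² = 0.5 × 5.3 × 0.726² = 1.4 mA.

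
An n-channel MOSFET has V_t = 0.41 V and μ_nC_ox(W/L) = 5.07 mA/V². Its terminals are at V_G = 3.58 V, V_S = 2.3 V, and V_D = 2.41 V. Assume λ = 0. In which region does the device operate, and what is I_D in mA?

Triode; I_D = 0.455 mA

V_GS = V_G − V_S = 3.58 − 2.3 = 1.28 V; V_DS = V_D − V_S = 2.41 − 2.3 = 0.11 V.
V_ov = V_GS − V_t = 1.28 − 0.41 = 0.87 V.
Since V_DS = 0.11 V < V_ov = 0.87 V, the device is in the triode region.
I_D = k_n [V_ov · V_DS − ½ V_DS²] = 5.07 × [0.87 × 0.11 − 0.5 × 0.11²] = 0.455 mA.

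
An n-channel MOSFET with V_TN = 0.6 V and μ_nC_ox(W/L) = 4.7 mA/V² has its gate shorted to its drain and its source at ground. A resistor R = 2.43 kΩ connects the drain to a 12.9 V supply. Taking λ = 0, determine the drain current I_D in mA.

With gate tied to drain, V_GS = V_DS ≥ V_GS − V_TN, so the device is in saturation.
KCL at the drain: ½ k_n (V_GS − V_TN)² = (V_DD − V_GS)/R.
Let x = V_GS − 0.6. Then 5.71 x² + x − 12.3 = 0, giving x = 1.38 V (positive root), so V_GS = 1.98 V.
I_D = (V_DD − V_GS)/R = (12.9 − 1.98) / 2.43 = 4.49 mA.

I_D = 4.49 mA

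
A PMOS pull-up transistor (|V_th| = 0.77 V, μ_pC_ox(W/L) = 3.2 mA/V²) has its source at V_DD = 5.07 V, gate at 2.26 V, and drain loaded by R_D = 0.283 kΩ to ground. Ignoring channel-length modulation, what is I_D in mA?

I_D = 6.66 mA

V_SG = V_DD − V_G = 5.07 − 2.26 = 2.81 V, so V_ov = 2.81 − 0.77 = 2.04 V.
Assume saturation: I_D = ½ k_p V_ov² = 0.5 × 3.2 × 2.04² = 6.66 mA, giving V_SD = V_DD − I_D R_D = 5.07 − 6.66 × 0.283 = 3.19 V.
V_SD = 3.19 V ≥ V_ov = 2.04 V, confirming saturation.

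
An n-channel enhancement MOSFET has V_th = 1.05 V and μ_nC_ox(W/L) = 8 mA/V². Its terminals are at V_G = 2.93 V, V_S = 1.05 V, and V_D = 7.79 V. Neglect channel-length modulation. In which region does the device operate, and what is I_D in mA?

V_GS = V_G − V_S = 2.93 − 1.05 = 1.88 V; V_DS = V_D − V_S = 7.79 − 1.05 = 6.74 V.
V_ov = V_GS − V_th = 1.88 − 1.05 = 0.83 V.
Since V_DS = 6.74 V ≥ V_ov = 0.83 V, the device is in saturation.
I_D = ½ k_n V_ov² = 0.5 × 8 × 0.83² = 2.76 mA.

Saturation; I_D = 2.76 mA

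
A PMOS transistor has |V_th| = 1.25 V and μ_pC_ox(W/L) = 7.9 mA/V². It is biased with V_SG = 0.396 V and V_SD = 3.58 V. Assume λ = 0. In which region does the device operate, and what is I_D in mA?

Cutoff; I_D = 0 mA

V_SG = 0.396 V < |V_th| = 1.25 V, so the transistor is in cutoff.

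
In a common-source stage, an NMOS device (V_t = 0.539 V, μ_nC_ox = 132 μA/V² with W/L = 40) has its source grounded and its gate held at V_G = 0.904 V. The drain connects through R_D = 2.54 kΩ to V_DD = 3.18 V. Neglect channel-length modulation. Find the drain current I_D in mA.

I_D = 0.352 mA

V_GS = V_G = 0.904 V, so V_ov = 0.904 − 0.539 = 0.365 V.
k_n = μ_nC_ox · (W/L) = 5.28 mA/V².
Assume saturation: I_D = ½ k_n V_ov² = 0.5 × 5.28 × 0.365² = 0.352 mA, giving V_DS = V_DD − I_D R_D = 3.18 − 0.352 × 2.54 = 2.29 V.
V_DS = 2.29 V ≥ V_ov = 0.365 V, confirming saturation.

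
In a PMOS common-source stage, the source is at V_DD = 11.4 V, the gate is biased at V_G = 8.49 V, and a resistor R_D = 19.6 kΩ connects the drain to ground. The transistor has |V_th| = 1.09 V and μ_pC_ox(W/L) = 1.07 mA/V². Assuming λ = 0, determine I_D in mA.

I_D = 0.565 mA

V_SG = V_DD − V_G = 11.4 − 8.49 = 2.91 V, so V_ov = 2.91 − 1.09 = 1.82 V.
Assume saturation: I_D = ½ k_p V_ov² = 0.5 × 1.07 × 1.82² = 1.77 mA, giving V_SD = V_DD − I_D R_D = 11.4 − 1.77 × 19.6 = -23.3 V.
But -23.3 V < V_ov = 1.82 V, so the device is actually in triode.
In triode I_D = k_p[V_ov V_SD − ½ V_SD²] and I_D = (V_DD − V_SD)/R_D. Equating: 10.5 V_SD² − 39.17 V_SD + 11.4 = 0, giving V_SD = 0.318 V (the root below V_ov).
I_D = (11.4 − 0.318) / 19.6 = 0.565 mA.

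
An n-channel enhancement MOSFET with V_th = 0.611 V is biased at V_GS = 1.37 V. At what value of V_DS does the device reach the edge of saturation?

The boundary between triode and saturation is V_DS = V_GS − V_th = V_ov.
V_ov = 1.37 − 0.611 = 0.759 V.

V_DS,sat = 0.759 V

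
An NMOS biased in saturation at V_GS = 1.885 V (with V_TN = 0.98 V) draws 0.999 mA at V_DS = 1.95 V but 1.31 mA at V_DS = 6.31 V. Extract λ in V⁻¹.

With V_GS fixed, I_D ∝ (1 + λ V_DS) in saturation, so I_D2/I_D1 = (1 + λ V_DS2)/(1 + λ V_DS1).
1.31/0.999 = 1.311 = (1 + 6.31 λ)/(1 + 1.95 λ).
Solving: λ (I_D1 V_DS2 − I_D2 V_DS1) = I_D2 − I_D1, so λ = (1.31 − 0.999) / (0.999 × 6.31 − 1.31 × 1.95) = 0.311 / 3.75 = 0.083 V⁻¹.

λ = 0.0830 V⁻¹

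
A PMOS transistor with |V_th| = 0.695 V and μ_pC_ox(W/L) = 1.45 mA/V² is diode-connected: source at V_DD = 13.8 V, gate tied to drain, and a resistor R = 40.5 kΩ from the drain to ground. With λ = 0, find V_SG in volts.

With gate tied to drain, V_SG = V_SD ≥ V_SG − |V_th|, so the device is in saturation.
KCL at the drain: ½ k_p (V_SG − |V_th|)² = (V_DD − V_SG)/R.
Let x = V_SG − 0.695. Then 29.4 x² + x − 13.11 = 0, giving x = 0.651 V (positive root), so V_SG = 1.35 V.
I_D = (V_DD − V_SG)/R = (13.8 − 1.35) / 40.5 = 0.307 mA.

V_SG = 1.35 V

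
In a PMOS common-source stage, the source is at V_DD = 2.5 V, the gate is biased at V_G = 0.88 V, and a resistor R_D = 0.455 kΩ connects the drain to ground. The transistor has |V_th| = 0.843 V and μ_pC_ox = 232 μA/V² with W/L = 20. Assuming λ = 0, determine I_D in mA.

I_D = 1.40 mA

V_SG = V_DD − V_G = 2.5 − 0.88 = 1.62 V, so V_ov = 1.62 − 0.843 = 0.777 V.
k_p = μ_pC_ox · (W/L) = 4.64 mA/V².
Assume saturation: I_D = ½ k_p V_ov² = 0.5 × 4.64 × 0.777² = 1.4 mA, giving V_SD = V_DD − I_D R_D = 2.5 − 1.4 × 0.455 = 1.86 V.
V_SD = 1.86 V ≥ V_ov = 0.777 V, confirming saturation.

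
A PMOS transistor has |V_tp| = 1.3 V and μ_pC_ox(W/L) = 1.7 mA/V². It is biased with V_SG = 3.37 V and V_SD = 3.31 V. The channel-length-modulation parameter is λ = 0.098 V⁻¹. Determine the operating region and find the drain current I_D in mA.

V_ov = V_SG − |V_tp| = 3.37 − 1.3 = 2.07 V.
Since V_SD = 3.31 V ≥ V_ov = 2.07 V, the device is in saturation.
I_D = ½ k_p V_ov² (1 + λ V_SD) = 0.5 × 1.7 × 2.07² × (1 + 0.098 × 3.31) = 4.82 mA.

Saturation; I_D = 4.82 mA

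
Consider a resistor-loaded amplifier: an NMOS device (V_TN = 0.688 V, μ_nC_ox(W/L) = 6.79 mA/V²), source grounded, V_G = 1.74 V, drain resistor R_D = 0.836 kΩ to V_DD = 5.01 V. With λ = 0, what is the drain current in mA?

V_GS = V_G = 1.74 V, so V_ov = 1.74 − 0.688 = 1.05 V.
Assume saturation: I_D = ½ k_n V_ov² = 0.5 × 6.79 × 1.05² = 3.76 mA, giving V_DS = V_DD − I_D R_D = 5.01 − 3.76 × 0.836 = 1.87 V.
V_DS = 1.87 V ≥ V_ov = 1.05 V, confirming saturation.

I_D = 3.76 mA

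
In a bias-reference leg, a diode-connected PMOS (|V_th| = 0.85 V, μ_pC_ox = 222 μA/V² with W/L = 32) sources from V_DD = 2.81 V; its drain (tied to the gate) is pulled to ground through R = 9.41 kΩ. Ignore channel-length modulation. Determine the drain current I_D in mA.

I_D = 0.184 mA

With gate tied to drain, V_SG = V_SD ≥ V_SG − |V_th|, so the device is in saturation.
k_p = μ_pC_ox · (W/L) = 7.104 mA/V².
KCL at the drain: ½ k_p (V_SG − |V_th|)² = (V_DD − V_SG)/R.
Let x = V_SG − 0.85. Then 33.4 x² + x − 1.96 = 0, giving x = 0.228 V (positive root), so V_SG = 1.08 V.
I_D = (V_DD − V_SG)/R = (2.81 − 1.08) / 9.41 = 0.184 mA.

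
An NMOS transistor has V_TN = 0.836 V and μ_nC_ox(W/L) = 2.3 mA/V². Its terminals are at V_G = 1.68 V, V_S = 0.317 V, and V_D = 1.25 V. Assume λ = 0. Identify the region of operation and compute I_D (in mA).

V_GS = V_G − V_S = 1.68 − 0.317 = 1.36 V; V_DS = V_D − V_S = 1.25 − 0.317 = 0.933 V.
V_ov = V_GS − V_TN = 1.36 − 0.836 = 0.527 V.
Since V_DS = 0.933 V ≥ V_ov = 0.527 V, the device is in saturation.
I_D = ½ k_n V_ov² = 0.5 × 2.3 × 0.527² = 0.319 mA.

Saturation; I_D = 0.319 mA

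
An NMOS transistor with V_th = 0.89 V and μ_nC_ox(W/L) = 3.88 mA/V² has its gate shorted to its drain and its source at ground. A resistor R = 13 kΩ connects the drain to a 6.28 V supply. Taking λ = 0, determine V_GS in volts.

V_GS = 1.33 V

With gate tied to drain, V_GS = V_DS ≥ V_GS − V_th, so the device is in saturation.
KCL at the drain: ½ k_n (V_GS − V_th)² = (V_DD − V_GS)/R.
Let x = V_GS − 0.89. Then 25.2 x² + x − 5.39 = 0, giving x = 0.443 V (positive root), so V_GS = 1.33 V.
I_D = (V_DD − V_GS)/R = (6.28 − 1.33) / 13 = 0.381 mA.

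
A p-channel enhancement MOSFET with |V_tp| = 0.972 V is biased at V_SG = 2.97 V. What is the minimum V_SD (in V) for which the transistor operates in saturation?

V_SD,sat = 2.00 V

The boundary between triode and saturation is V_SD = V_SG − |V_tp| = V_ov.
V_ov = 2.97 − 0.972 = 2 V.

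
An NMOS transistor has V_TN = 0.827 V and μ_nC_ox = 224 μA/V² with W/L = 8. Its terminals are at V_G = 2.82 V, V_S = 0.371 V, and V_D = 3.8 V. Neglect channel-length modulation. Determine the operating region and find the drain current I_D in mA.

Saturation; I_D = 2.36 mA

V_GS = V_G − V_S = 2.82 − 0.371 = 2.45 V; V_DS = V_D − V_S = 3.8 − 0.371 = 3.43 V.
k_n = μ_nC_ox · (W/L) = 1.792 mA/V².
V_ov = V_GS − V_TN = 2.45 − 0.827 = 1.62 V.
Since V_DS = 3.43 V ≥ V_ov = 1.62 V, the device is in saturation.
I_D = ½ k_n V_ov² = 0.5 × 1.792 × 1.62² = 2.36 mA.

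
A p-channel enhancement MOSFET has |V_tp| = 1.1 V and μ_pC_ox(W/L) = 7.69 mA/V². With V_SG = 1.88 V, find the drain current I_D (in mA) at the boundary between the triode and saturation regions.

At the boundary V_SD = V_ov = V_SG − |V_tp| = 1.88 − 1.1 = 0.78 V.
I_D = ½ k_p V_ov² = 0.5 × 7.69 × 0.78² = 2.34 mA.

I_D = 2.34 mA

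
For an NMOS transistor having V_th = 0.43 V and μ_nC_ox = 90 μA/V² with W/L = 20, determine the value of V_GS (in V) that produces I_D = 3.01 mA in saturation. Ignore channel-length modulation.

V_GS = 2.26 V

k_n = μ_nC_ox · (W/L) = 1.8 mA/V².
In saturation I_D = ½ k_n (V_GS − V_th)², so V_GS − V_th = √(2 I_D / k_n) = √(2 × 3.01 / 1.8) = 1.83 V.
V_GS = 0.43 + 1.83 = 2.26 V.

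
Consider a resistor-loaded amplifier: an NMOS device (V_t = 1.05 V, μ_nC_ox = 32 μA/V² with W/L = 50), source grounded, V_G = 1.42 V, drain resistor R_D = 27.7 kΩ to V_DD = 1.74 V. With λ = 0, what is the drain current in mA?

V_GS = V_G = 1.42 V, so V_ov = 1.42 − 1.05 = 0.37 V.
k_n = μ_nC_ox · (W/L) = 1.6 mA/V².
Assume saturation: I_D = ½ k_n V_ov² = 0.5 × 1.6 × 0.37² = 0.11 mA, giving V_DS = V_DD − I_D R_D = 1.74 − 0.11 × 27.7 = -1.29 V.
But -1.29 V < V_ov = 0.37 V, so the device is actually in triode.
In triode I_D = k_n[V_ov V_DS − ½ V_DS²] and I_D = (V_DD − V_DS)/R_D. Equating: 22.2 V_DS² − 17.4 V_DS + 1.74 = 0, giving V_DS = 0.118 V (the root below V_ov).
I_D = (1.74 − 0.118) / 27.7 = 0.0586 mA.

I_D = 0.0586 mA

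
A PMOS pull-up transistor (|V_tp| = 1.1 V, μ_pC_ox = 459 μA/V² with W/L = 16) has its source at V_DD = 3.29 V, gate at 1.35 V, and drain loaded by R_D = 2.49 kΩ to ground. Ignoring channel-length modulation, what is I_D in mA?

V_SG = V_DD − V_G = 3.29 − 1.35 = 1.94 V, so V_ov = 1.94 − 1.1 = 0.84 V.
k_p = μ_pC_ox · (W/L) = 7.344 mA/V².
Assume saturation: I_D = ½ k_p V_ov² = 0.5 × 7.344 × 0.84² = 2.59 mA, giving V_SD = V_DD − I_D R_D = 3.29 − 2.59 × 2.49 = -3.16 V.
But -3.16 V < V_ov = 0.84 V, so the device is actually in triode.
In triode I_D = k_p[V_ov V_SD − ½ V_SD²] and I_D = (V_DD − V_SD)/R_D. Equating: 9.14 V_SD² − 16.36 V_SD + 3.29 = 0, giving V_SD = 0.231 V (the root below V_ov).
I_D = (3.29 − 0.231) / 2.49 = 1.23 mA.

I_D = 1.23 mA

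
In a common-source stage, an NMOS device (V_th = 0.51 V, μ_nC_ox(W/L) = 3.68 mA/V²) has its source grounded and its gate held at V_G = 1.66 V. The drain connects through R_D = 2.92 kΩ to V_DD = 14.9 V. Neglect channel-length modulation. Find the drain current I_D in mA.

I_D = 2.43 mA

V_GS = V_G = 1.66 V, so V_ov = 1.66 − 0.51 = 1.15 V.
Assume saturation: I_D = ½ k_n V_ov² = 0.5 × 3.68 × 1.15² = 2.43 mA, giving V_DS = V_DD − I_D R_D = 14.9 − 2.43 × 2.92 = 7.79 V.
V_DS = 7.79 V ≥ V_ov = 1.15 V, confirming saturation.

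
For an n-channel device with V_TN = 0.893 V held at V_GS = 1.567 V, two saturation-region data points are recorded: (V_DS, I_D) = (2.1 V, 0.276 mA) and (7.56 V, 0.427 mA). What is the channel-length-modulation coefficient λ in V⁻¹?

λ = 0.127 V⁻¹

With V_GS fixed, I_D ∝ (1 + λ V_DS) in saturation, so I_D2/I_D1 = (1 + λ V_DS2)/(1 + λ V_DS1).
0.427/0.276 = 1.547 = (1 + 7.56 λ)/(1 + 2.1 λ).
Solving: λ (I_D1 V_DS2 − I_D2 V_DS1) = I_D2 − I_D1, so λ = (0.427 − 0.276) / (0.276 × 7.56 − 0.427 × 2.1) = 0.151 / 1.19 = 0.127 V⁻¹.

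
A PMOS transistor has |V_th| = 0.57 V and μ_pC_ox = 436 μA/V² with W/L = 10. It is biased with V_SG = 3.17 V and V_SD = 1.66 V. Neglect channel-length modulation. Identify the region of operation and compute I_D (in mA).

k_p = μ_pC_ox · (W/L) = 4.36 mA/V².
V_ov = V_SG − |V_th| = 3.17 − 0.57 = 2.6 V.
Since V_SD = 1.66 V < V_ov = 2.6 V, the device is in the triode region.
I_D = k_p [V_ov · V_SD − ½ V_SD²] = 4.36 × [2.6 × 1.66 − 0.5 × 1.66²] = 12.8 mA.

Triode; I_D = 12.8 mA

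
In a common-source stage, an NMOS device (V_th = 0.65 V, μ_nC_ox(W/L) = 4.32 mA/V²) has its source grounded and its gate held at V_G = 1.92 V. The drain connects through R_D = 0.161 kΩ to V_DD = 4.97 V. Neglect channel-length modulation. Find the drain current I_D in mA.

V_GS = V_G = 1.92 V, so V_ov = 1.92 − 0.65 = 1.27 V.
Assume saturation: I_D = ½ k_n V_ov² = 0.5 × 4.32 × 1.27² = 3.48 mA, giving V_DS = V_DD − I_D R_D = 4.97 − 3.48 × 0.161 = 4.41 V.
V_DS = 4.41 V ≥ V_ov = 1.27 V, confirming saturation.

I_D = 3.48 mA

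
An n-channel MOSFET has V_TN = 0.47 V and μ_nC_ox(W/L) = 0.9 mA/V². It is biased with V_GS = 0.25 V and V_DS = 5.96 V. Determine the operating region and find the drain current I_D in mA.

V_GS = 0.25 V < V_TN = 0.47 V, so the transistor is in cutoff.

Cutoff; I_D = 0 mA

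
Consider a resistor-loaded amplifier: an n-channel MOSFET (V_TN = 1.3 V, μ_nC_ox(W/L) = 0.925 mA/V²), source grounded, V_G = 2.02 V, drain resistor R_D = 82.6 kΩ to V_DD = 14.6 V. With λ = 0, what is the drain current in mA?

V_GS = V_G = 2.02 V, so V_ov = 2.02 − 1.3 = 0.72 V.
Assume saturation: I_D = ½ k_n V_ov² = 0.5 × 0.925 × 0.72² = 0.24 mA, giving V_DS = V_DD − I_D R_D = 14.6 − 0.24 × 82.6 = -5.2 V.
But -5.2 V < V_ov = 0.72 V, so the device is actually in triode.
In triode I_D = k_n[V_ov V_DS − ½ V_DS²] and I_D = (V_DD − V_DS)/R_D. Equating: 38.2 V_DS² − 56.01 V_DS + 14.6 = 0, giving V_DS = 0.339 V (the root below V_ov).
I_D = (14.6 − 0.339) / 82.6 = 0.173 mA.

I_D = 0.173 mA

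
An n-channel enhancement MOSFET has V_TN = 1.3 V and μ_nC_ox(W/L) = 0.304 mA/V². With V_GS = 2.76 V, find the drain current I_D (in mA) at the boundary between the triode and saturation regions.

I_D = 0.324 mA

At the boundary V_DS = V_ov = V_GS − V_TN = 2.76 − 1.3 = 1.46 V.
I_D = ½ k_n V_ov² = 0.5 × 0.304 × 1.46² = 0.324 mA.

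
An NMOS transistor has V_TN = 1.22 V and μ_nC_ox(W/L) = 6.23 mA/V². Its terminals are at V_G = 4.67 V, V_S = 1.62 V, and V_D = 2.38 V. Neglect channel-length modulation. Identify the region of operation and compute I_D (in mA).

Triode; I_D = 6.87 mA

V_GS = V_G − V_S = 4.67 − 1.62 = 3.05 V; V_DS = V_D − V_S = 2.38 − 1.62 = 0.76 V.
V_ov = V_GS − V_TN = 3.05 − 1.22 = 1.83 V.
Since V_DS = 0.76 V < V_ov = 1.83 V, the device is in the triode region.
I_D = k_n [V_ov · V_DS − ½ V_DS²] = 6.23 × [1.83 × 0.76 − 0.5 × 0.76²] = 6.87 mA.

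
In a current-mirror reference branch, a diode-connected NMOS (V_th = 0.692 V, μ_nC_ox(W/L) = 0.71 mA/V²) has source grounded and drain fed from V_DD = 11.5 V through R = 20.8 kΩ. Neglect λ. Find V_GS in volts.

V_GS = 1.84 V

With gate tied to drain, V_GS = V_DS ≥ V_GS − V_th, so the device is in saturation.
KCL at the drain: ½ k_n (V_GS − V_th)² = (V_DD − V_GS)/R.
Let x = V_GS − 0.692. Then 7.38 x² + x − 10.81 = 0, giving x = 1.14 V (positive root), so V_GS = 1.84 V.
I_D = (V_DD − V_GS)/R = (11.5 − 1.84) / 20.8 = 0.465 mA.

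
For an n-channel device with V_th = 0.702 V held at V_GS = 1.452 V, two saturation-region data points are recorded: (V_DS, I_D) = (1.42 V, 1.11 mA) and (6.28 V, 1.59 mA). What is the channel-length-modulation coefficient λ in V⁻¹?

With V_GS fixed, I_D ∝ (1 + λ V_DS) in saturation, so I_D2/I_D1 = (1 + λ V_DS2)/(1 + λ V_DS1).
1.59/1.11 = 1.432 = (1 + 6.28 λ)/(1 + 1.42 λ).
Solving: λ (I_D1 V_DS2 − I_D2 V_DS1) = I_D2 − I_D1, so λ = (1.59 − 1.11) / (1.11 × 6.28 − 1.59 × 1.42) = 0.48 / 4.71 = 0.102 V⁻¹.

λ = 0.102 V⁻¹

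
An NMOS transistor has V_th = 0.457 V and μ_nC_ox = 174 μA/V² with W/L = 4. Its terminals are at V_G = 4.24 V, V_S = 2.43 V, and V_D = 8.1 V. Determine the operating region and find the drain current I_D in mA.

V_GS = V_G − V_S = 4.24 − 2.43 = 1.81 V; V_DS = V_D − V_S = 8.1 − 2.43 = 5.67 V.
k_n = μ_nC_ox · (W/L) = 0.696 mA/V².
V_ov = V_GS − V_th = 1.81 − 0.457 = 1.35 V.
Since V_DS = 5.67 V ≥ V_ov = 1.35 V, the device is in saturation.
I_D = ½ k_n V_ov² = 0.5 × 0.696 × 1.35² = 0.637 mA.

Saturation; I_D = 0.637 mA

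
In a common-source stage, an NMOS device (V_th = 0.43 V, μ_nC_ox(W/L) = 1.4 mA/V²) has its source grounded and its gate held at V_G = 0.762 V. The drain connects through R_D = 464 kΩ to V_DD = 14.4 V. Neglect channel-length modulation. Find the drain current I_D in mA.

V_GS = V_G = 0.762 V, so V_ov = 0.762 − 0.43 = 0.332 V.
Assume saturation: I_D = ½ k_n V_ov² = 0.5 × 1.4 × 0.332² = 0.0772 mA, giving V_DS = V_DD − I_D R_D = 14.4 − 0.0772 × 464 = -21.4 V.
But -21.4 V < V_ov = 0.332 V, so the device is actually in triode.
In triode I_D = k_n[V_ov V_DS − ½ V_DS²] and I_D = (V_DD − V_DS)/R_D. Equating: 325 V_DS² − 216.7 V_DS + 14.4 = 0, giving V_DS = 0.0749 V (the root below V_ov).
I_D = (14.4 − 0.0749) / 464 = 0.0309 mA.

I_D = 0.0309 mA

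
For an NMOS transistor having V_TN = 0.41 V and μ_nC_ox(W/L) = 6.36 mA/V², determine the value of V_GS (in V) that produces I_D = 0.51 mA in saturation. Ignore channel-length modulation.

V_GS = 0.810 V

In saturation I_D = ½ k_n (V_GS − V_TN)², so V_GS − V_TN = √(2 I_D / k_n) = √(2 × 0.51 / 6.36) = 0.4 V.
V_GS = 0.41 + 0.4 = 0.81 V.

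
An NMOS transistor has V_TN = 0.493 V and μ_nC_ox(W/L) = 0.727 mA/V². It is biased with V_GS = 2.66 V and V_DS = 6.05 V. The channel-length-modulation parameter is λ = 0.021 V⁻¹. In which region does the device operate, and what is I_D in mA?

Saturation; I_D = 1.92 mA

V_ov = V_GS − V_TN = 2.66 − 0.493 = 2.17 V.
Since V_DS = 6.05 V ≥ V_ov = 2.17 V, the device is in saturation.
I_D = ½ k_n V_ov² (1 + λ V_DS) = 0.5 × 0.727 × 2.17² × (1 + 0.021 × 6.05) = 1.92 mA.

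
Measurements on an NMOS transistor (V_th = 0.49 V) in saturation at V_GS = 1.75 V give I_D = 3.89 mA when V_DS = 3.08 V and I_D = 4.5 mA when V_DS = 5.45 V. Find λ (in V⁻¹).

λ = 0.0831 V⁻¹

With V_GS fixed, I_D ∝ (1 + λ V_DS) in saturation, so I_D2/I_D1 = (1 + λ V_DS2)/(1 + λ V_DS1).
4.5/3.89 = 1.157 = (1 + 5.45 λ)/(1 + 3.08 λ).
Solving: λ (I_D1 V_DS2 − I_D2 V_DS1) = I_D2 − I_D1, so λ = (4.5 − 3.89) / (3.89 × 5.45 − 4.5 × 3.08) = 0.61 / 7.34 = 0.0831 V⁻¹.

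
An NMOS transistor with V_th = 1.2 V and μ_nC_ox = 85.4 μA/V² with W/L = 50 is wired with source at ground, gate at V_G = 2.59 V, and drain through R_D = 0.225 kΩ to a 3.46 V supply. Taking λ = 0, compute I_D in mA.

I_D = 4.13 mA

V_GS = V_G = 2.59 V, so V_ov = 2.59 − 1.2 = 1.39 V.
k_n = μ_nC_ox · (W/L) = 4.27 mA/V².
Assume saturation: I_D = ½ k_n V_ov² = 0.5 × 4.27 × 1.39² = 4.13 mA, giving V_DS = V_DD − I_D R_D = 3.46 − 4.13 × 0.225 = 2.53 V.
V_DS = 2.53 V ≥ V_ov = 1.39 V, confirming saturation.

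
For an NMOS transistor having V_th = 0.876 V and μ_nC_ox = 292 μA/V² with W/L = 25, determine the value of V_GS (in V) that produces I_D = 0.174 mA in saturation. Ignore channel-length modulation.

V_GS = 1.09 V

k_n = μ_nC_ox · (W/L) = 7.3 mA/V².
In saturation I_D = ½ k_n (V_GS − V_th)², so V_GS − V_th = √(2 I_D / k_n) = √(2 × 0.174 / 7.3) = 0.218 V.
V_GS = 0.876 + 0.218 = 1.09 V.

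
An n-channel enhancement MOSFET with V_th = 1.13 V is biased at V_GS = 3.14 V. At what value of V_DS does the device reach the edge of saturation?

V_DS,sat = 2.01 V

The boundary between triode and saturation is V_DS = V_GS − V_th = V_ov.
V_ov = 3.14 − 1.13 = 2.01 V.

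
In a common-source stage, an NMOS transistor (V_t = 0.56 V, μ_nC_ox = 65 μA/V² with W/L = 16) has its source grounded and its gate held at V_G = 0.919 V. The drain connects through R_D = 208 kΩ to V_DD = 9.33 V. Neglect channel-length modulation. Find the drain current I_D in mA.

I_D = 0.0441 mA

V_GS = V_G = 0.919 V, so V_ov = 0.919 − 0.56 = 0.359 V.
k_n = μ_nC_ox · (W/L) = 1.04 mA/V².
Assume saturation: I_D = ½ k_n V_ov² = 0.5 × 1.04 × 0.359² = 0.067 mA, giving V_DS = V_DD − I_D R_D = 9.33 − 0.067 × 208 = -4.61 V.
But -4.61 V < V_ov = 0.359 V, so the device is actually in triode.
In triode I_D = k_n[V_ov V_DS − ½ V_DS²] and I_D = (V_DD − V_DS)/R_D. Equating: 108 V_DS² − 78.66 V_DS + 9.33 = 0, giving V_DS = 0.149 V (the root below V_ov).
I_D = (9.33 − 0.149) / 208 = 0.0441 mA.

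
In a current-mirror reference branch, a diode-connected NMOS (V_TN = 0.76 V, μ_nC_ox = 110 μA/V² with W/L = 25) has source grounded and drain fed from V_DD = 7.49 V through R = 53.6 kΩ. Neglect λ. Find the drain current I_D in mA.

With gate tied to drain, V_GS = V_DS ≥ V_GS − V_TN, so the device is in saturation.
k_n = μ_nC_ox · (W/L) = 2.75 mA/V².
KCL at the drain: ½ k_n (V_GS − V_TN)² = (V_DD − V_GS)/R.
Let x = V_GS − 0.76. Then 73.7 x² + x − 6.73 = 0, giving x = 0.295 V (positive root), so V_GS = 1.06 V.
I_D = (V_DD − V_GS)/R = (7.49 − 1.06) / 53.6 = 0.12 mA.

I_D = 0.120 mA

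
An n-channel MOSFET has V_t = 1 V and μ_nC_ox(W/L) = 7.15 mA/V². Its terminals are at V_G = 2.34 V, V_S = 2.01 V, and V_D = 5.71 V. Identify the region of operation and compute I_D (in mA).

V_GS = V_G − V_S = 2.34 − 2.01 = 0.33 V; V_DS = V_D − V_S = 5.71 − 2.01 = 3.7 V.
V_GS = 0.33 V < V_t = 1 V, so the transistor is in cutoff.

Cutoff; I_D = 0 mA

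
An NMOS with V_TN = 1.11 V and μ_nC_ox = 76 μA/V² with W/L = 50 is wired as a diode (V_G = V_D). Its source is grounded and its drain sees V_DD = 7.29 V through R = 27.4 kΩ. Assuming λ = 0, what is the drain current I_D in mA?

With gate tied to drain, V_GS = V_DS ≥ V_GS − V_TN, so the device is in saturation.
k_n = μ_nC_ox · (W/L) = 3.8 mA/V².
KCL at the drain: ½ k_n (V_GS − V_TN)² = (V_DD − V_GS)/R.
Let x = V_GS − 1.11. Then 52.1 x² + x − 6.18 = 0, giving x = 0.335 V (positive root), so V_GS = 1.45 V.
I_D = (V_DD − V_GS)/R = (7.29 − 1.45) / 27.4 = 0.213 mA.

I_D = 0.213 mA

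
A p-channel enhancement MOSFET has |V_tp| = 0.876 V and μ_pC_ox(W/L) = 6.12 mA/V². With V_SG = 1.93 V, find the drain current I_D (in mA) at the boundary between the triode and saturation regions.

I_D = 3.40 mA

At the boundary V_SD = V_ov = V_SG − |V_tp| = 1.93 − 0.876 = 1.05 V.
I_D = ½ k_p V_ov² = 0.5 × 6.12 × 1.05² = 3.4 mA.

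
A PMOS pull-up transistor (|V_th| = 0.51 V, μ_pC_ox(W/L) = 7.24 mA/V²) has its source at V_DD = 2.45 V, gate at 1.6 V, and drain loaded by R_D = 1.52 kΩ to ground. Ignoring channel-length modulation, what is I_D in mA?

V_SG = V_DD − V_G = 2.45 − 1.6 = 0.85 V, so V_ov = 0.85 − 0.51 = 0.34 V.
Assume saturation: I_D = ½ k_p V_ov² = 0.5 × 7.24 × 0.34² = 0.418 mA, giving V_SD = V_DD − I_D R_D = 2.45 − 0.418 × 1.52 = 1.81 V.
V_SD = 1.81 V ≥ V_ov = 0.34 V, confirming saturation.

I_D = 0.418 mA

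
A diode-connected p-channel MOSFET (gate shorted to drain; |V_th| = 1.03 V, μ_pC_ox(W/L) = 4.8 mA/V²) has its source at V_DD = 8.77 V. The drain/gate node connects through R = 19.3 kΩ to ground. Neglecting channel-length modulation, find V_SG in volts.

V_SG = 1.43 V

With gate tied to drain, V_SG = V_SD ≥ V_SG − |V_th|, so the device is in saturation.
KCL at the drain: ½ k_p (V_SG − |V_th|)² = (V_DD − V_SG)/R.
Let x = V_SG − 1.03. Then 46.3 x² + x − 7.74 = 0, giving x = 0.398 V (positive root), so V_SG = 1.43 V.
I_D = (V_DD − V_SG)/R = (8.77 − 1.43) / 19.3 = 0.38 mA.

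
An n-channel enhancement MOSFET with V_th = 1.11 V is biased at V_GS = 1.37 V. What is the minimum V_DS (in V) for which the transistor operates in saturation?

The boundary between triode and saturation is V_DS = V_GS − V_th = V_ov.
V_ov = 1.37 − 1.11 = 0.26 V.

V_DS,sat = 0.260 V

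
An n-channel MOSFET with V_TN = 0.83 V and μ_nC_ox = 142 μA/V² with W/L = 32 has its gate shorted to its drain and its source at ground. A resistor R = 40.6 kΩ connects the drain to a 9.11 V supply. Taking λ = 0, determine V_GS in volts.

With gate tied to drain, V_GS = V_DS ≥ V_GS − V_TN, so the device is in saturation.
k_n = μ_nC_ox · (W/L) = 4.544 mA/V².
KCL at the drain: ½ k_n (V_GS − V_TN)² = (V_DD − V_GS)/R.
Let x = V_GS − 0.83. Then 92.2 x² + x − 8.28 = 0, giving x = 0.294 V (positive root), so V_GS = 1.12 V.
I_D = (V_DD − V_GS)/R = (9.11 − 1.12) / 40.6 = 0.197 mA.

V_GS = 1.12 V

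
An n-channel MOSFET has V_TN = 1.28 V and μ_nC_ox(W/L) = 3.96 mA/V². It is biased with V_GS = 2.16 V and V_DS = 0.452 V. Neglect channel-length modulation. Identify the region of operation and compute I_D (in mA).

Triode; I_D = 1.17 mA

V_ov = V_GS − V_TN = 2.16 − 1.28 = 0.88 V.
Since V_DS = 0.452 V < V_ov = 0.88 V, the device is in the triode region.
I_D = k_n [V_ov · V_DS − ½ V_DS²] = 3.96 × [0.88 × 0.452 − 0.5 × 0.452²] = 1.17 mA.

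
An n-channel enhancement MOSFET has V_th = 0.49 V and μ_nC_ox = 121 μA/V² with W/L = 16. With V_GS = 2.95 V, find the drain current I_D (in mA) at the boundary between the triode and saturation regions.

I_D = 5.86 mA

At the boundary V_DS = V_ov = V_GS − V_th = 2.95 − 0.49 = 2.46 V.
k_n = μ_nC_ox · (W/L) = 1.936 mA/V².
I_D = ½ k_n V_ov² = 0.5 × 1.936 × 2.46² = 5.86 mA.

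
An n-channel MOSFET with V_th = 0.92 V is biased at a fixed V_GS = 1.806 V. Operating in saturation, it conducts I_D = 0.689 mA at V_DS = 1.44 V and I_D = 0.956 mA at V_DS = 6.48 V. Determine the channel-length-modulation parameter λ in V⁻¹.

With V_GS fixed, I_D ∝ (1 + λ V_DS) in saturation, so I_D2/I_D1 = (1 + λ V_DS2)/(1 + λ V_DS1).
0.956/0.689 = 1.388 = (1 + 6.48 λ)/(1 + 1.44 λ).
Solving: λ (I_D1 V_DS2 − I_D2 V_DS1) = I_D2 − I_D1, so λ = (0.956 − 0.689) / (0.689 × 6.48 − 0.956 × 1.44) = 0.267 / 3.09 = 0.0865 V⁻¹.

λ = 0.0865 V⁻¹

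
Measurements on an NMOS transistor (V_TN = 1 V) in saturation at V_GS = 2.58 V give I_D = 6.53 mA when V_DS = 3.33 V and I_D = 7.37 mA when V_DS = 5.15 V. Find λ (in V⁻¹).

λ = 0.0924 V⁻¹

With V_GS fixed, I_D ∝ (1 + λ V_DS) in saturation, so I_D2/I_D1 = (1 + λ V_DS2)/(1 + λ V_DS1).
7.37/6.53 = 1.129 = (1 + 5.15 λ)/(1 + 3.33 λ).
Solving: λ (I_D1 V_DS2 − I_D2 V_DS1) = I_D2 − I_D1, so λ = (7.37 − 6.53) / (6.53 × 5.15 − 7.37 × 3.33) = 0.84 / 9.09 = 0.0924 V⁻¹.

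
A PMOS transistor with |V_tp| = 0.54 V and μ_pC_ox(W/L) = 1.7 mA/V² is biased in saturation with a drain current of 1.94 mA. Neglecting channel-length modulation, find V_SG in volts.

In saturation I_D = ½ k_p (V_SG − |V_tp|)², so V_SG − |V_tp| = √(2 I_D / k_p) = √(2 × 1.94 / 1.7) = 1.51 V.
V_SG = 0.54 + 1.51 = 2.05 V.

V_SG = 2.05 V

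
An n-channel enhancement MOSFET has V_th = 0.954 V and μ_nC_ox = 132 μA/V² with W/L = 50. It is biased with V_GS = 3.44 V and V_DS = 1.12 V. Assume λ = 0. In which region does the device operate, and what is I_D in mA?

Triode; I_D = 14.2 mA

k_n = μ_nC_ox · (W/L) = 6.6 mA/V².
V_ov = V_GS − V_th = 3.44 − 0.954 = 2.49 V.
Since V_DS = 1.12 V < V_ov = 2.49 V, the device is in the triode region.
I_D = k_n [V_ov · V_DS − ½ V_DS²] = 6.6 × [2.49 × 1.12 − 0.5 × 1.12²] = 14.2 mA.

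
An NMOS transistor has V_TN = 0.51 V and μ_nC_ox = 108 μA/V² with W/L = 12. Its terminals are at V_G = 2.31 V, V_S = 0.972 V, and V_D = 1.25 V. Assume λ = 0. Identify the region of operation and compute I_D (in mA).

V_GS = V_G − V_S = 2.31 − 0.972 = 1.34 V; V_DS = V_D − V_S = 1.25 − 0.972 = 0.278 V.
k_n = μ_nC_ox · (W/L) = 1.296 mA/V².
V_ov = V_GS − V_TN = 1.34 − 0.51 = 0.828 V.
Since V_DS = 0.278 V < V_ov = 0.828 V, the device is in the triode region.
I_D = k_n [V_ov · V_DS − ½ V_DS²] = 1.296 × [0.828 × 0.278 − 0.5 × 0.278²] = 0.248 mA.

Triode; I_D = 0.248 mA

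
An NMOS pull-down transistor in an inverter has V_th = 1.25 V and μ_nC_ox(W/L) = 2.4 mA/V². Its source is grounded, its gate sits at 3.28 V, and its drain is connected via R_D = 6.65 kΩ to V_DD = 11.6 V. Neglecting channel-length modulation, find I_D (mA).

I_D = 1.69 mA

V_GS = V_G = 3.28 V, so V_ov = 3.28 − 1.25 = 2.03 V.
Assume saturation: I_D = ½ k_n V_ov² = 0.5 × 2.4 × 2.03² = 4.95 mA, giving V_DS = V_DD − I_D R_D = 11.6 − 4.95 × 6.65 = -21.3 V.
But -21.3 V < V_ov = 2.03 V, so the device is actually in triode.
In triode I_D = k_n[V_ov V_DS − ½ V_DS²] and I_D = (V_DD − V_DS)/R_D. Equating: 7.98 V_DS² − 33.4 V_DS + 11.6 = 0, giving V_DS = 0.382 V (the root below V_ov).
I_D = (11.6 − 0.382) / 6.65 = 1.69 mA.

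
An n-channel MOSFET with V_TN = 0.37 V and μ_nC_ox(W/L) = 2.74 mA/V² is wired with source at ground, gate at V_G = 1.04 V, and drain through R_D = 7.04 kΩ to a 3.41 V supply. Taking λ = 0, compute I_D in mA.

I_D = 0.440 mA

V_GS = V_G = 1.04 V, so V_ov = 1.04 − 0.37 = 0.67 V.
Assume saturation: I_D = ½ k_n V_ov² = 0.5 × 2.74 × 0.67² = 0.615 mA, giving V_DS = V_DD − I_D R_D = 3.41 − 0.615 × 7.04 = -0.92 V.
But -0.92 V < V_ov = 0.67 V, so the device is actually in triode.
In triode I_D = k_n[V_ov V_DS − ½ V_DS²] and I_D = (V_DD − V_DS)/R_D. Equating: 9.64 V_DS² − 13.92 V_DS + 3.41 = 0, giving V_DS = 0.313 V (the root below V_ov).
I_D = (3.41 − 0.313) / 7.04 = 0.44 mA.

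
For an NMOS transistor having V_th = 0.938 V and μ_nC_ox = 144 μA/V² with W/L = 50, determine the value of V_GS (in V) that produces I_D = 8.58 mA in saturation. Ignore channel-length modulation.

k_n = μ_nC_ox · (W/L) = 7.2 mA/V².
In saturation I_D = ½ k_n (V_GS − V_th)², so V_GS − V_th = √(2 I_D / k_n) = √(2 × 8.58 / 7.2) = 1.54 V.
V_GS = 0.938 + 1.54 = 2.48 V.

V_GS = 2.48 V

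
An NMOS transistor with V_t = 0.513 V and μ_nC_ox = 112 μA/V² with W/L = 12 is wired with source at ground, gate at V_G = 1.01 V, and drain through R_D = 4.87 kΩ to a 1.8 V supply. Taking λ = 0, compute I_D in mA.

V_GS = V_G = 1.01 V, so V_ov = 1.01 − 0.513 = 0.497 V.
k_n = μ_nC_ox · (W/L) = 1.344 mA/V².
Assume saturation: I_D = ½ k_n V_ov² = 0.5 × 1.344 × 0.497² = 0.166 mA, giving V_DS = V_DD − I_D R_D = 1.8 − 0.166 × 4.87 = 0.992 V.
V_DS = 0.992 V ≥ V_ov = 0.497 V, confirming saturation.

I_D = 0.166 mA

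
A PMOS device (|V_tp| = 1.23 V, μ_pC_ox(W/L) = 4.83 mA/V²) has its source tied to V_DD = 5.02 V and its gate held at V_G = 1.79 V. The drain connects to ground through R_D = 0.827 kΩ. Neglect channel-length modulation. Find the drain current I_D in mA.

I_D = 5.28 mA

V_SG = V_DD − V_G = 5.02 − 1.79 = 3.23 V, so V_ov = 3.23 − 1.23 = 2 V.
Assume saturation: I_D = ½ k_p V_ov² = 0.5 × 4.83 × 2² = 9.66 mA, giving V_SD = V_DD − I_D R_D = 5.02 − 9.66 × 0.827 = -2.97 V.
But -2.97 V < V_ov = 2 V, so the device is actually in triode.
In triode I_D = k_p[V_ov V_SD − ½ V_SD²] and I_D = (V_DD − V_SD)/R_D. Equating: 2 V_SD² − 8.989 V_SD + 5.02 = 0, giving V_SD = 0.653 V (the root below V_ov).
I_D = (5.02 − 0.653) / 0.827 = 5.28 mA.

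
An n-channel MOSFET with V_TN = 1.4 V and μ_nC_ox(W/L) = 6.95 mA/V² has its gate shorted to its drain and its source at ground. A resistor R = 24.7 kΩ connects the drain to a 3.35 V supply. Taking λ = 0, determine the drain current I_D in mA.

With gate tied to drain, V_GS = V_DS ≥ V_GS − V_TN, so the device is in saturation.
KCL at the drain: ½ k_n (V_GS − V_TN)² = (V_DD − V_GS)/R.
Let x = V_GS − 1.4. Then 85.8 x² + x − 1.95 = 0, giving x = 0.145 V (positive root), so V_GS = 1.55 V.
I_D = (V_DD − V_GS)/R = (3.35 − 1.55) / 24.7 = 0.0731 mA.

I_D = 0.0731 mA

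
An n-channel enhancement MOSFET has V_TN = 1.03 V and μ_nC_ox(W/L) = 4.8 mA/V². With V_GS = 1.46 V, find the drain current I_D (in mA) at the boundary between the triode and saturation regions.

At the boundary V_DS = V_ov = V_GS − V_TN = 1.46 − 1.03 = 0.43 V.
I_D = ½ k_n V_ov² = 0.5 × 4.8 × 0.43² = 0.444 mA.

I_D = 0.444 mA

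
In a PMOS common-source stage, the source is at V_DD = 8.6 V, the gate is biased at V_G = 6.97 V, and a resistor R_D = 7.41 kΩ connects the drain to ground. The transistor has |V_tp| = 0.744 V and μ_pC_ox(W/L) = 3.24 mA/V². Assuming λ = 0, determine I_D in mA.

I_D = 1.09 mA

V_SG = V_DD − V_G = 8.6 − 6.97 = 1.63 V, so V_ov = 1.63 − 0.744 = 0.886 V.
Assume saturation: I_D = ½ k_p V_ov² = 0.5 × 3.24 × 0.886² = 1.27 mA, giving V_SD = V_DD − I_D R_D = 8.6 − 1.27 × 7.41 = -0.823 V.
But -0.823 V < V_ov = 0.886 V, so the device is actually in triode.
In triode I_D = k_p[V_ov V_SD − ½ V_SD²] and I_D = (V_DD − V_SD)/R_D. Equating: 12 V_SD² − 22.27 V_SD + 8.6 = 0, giving V_SD = 0.548 V (the root below V_ov).
I_D = (8.6 − 0.548) / 7.41 = 1.09 mA.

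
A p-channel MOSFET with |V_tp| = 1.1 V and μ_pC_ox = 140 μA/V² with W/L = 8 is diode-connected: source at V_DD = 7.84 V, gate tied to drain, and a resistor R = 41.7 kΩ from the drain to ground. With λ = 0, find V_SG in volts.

With gate tied to drain, V_SG = V_SD ≥ V_SG − |V_tp|, so the device is in saturation.
k_p = μ_pC_ox · (W/L) = 1.12 mA/V².
KCL at the drain: ½ k_p (V_SG − |V_tp|)² = (V_DD − V_SG)/R.
Let x = V_SG − 1.1. Then 23.4 x² + x − 6.74 = 0, giving x = 0.516 V (positive root), so V_SG = 1.62 V.
I_D = (V_DD − V_SG)/R = (7.84 − 1.62) / 41.7 = 0.149 mA.

V_SG = 1.62 V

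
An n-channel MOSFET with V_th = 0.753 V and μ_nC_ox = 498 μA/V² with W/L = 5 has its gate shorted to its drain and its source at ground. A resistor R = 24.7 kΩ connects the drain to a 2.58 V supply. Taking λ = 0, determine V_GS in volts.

V_GS = 0.981 V

With gate tied to drain, V_GS = V_DS ≥ V_GS − V_th, so the device is in saturation.
k_n = μ_nC_ox · (W/L) = 2.49 mA/V².
KCL at the drain: ½ k_n (V_GS − V_th)² = (V_DD − V_GS)/R.
Let x = V_GS − 0.753. Then 30.8 x² + x − 1.827 = 0, giving x = 0.228 V (positive root), so V_GS = 0.981 V.
I_D = (V_DD − V_GS)/R = (2.58 − 0.981) / 24.7 = 0.0647 mA.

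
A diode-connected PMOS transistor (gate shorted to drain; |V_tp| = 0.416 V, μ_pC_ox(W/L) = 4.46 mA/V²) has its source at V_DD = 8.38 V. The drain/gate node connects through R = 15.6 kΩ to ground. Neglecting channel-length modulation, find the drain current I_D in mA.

With gate tied to drain, V_SG = V_SD ≥ V_SG − |V_tp|, so the device is in saturation.
KCL at the drain: ½ k_p (V_SG − |V_tp|)² = (V_DD − V_SG)/R.
Let x = V_SG − 0.416. Then 34.8 x² + x − 7.964 = 0, giving x = 0.464 V (positive root), so V_SG = 0.88 V.
I_D = (V_DD − V_SG)/R = (8.38 − 0.88) / 15.6 = 0.481 mA.

I_D = 0.481 mA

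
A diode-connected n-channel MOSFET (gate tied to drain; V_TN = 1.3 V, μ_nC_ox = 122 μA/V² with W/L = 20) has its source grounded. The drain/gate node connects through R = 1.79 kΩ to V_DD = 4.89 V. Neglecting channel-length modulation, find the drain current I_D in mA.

With gate tied to drain, V_GS = V_DS ≥ V_GS − V_TN, so the device is in saturation.
k_n = μ_nC_ox · (W/L) = 2.44 mA/V².
KCL at the drain: ½ k_n (V_GS − V_TN)² = (V_DD − V_GS)/R.
Let x = V_GS − 1.3. Then 2.18 x² + x − 3.59 = 0, giving x = 1.07 V (positive root), so V_GS = 2.37 V.
I_D = (V_DD − V_GS)/R = (4.89 − 2.37) / 1.79 = 1.41 mA.

I_D = 1.41 mA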